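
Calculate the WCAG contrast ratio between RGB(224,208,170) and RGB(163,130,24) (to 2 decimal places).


Linearize each sRGB channel c=v/255: c/12.92 if c ≤ 0.04045 else ((c+0.055)/1.055)^2.4
L = 0.2126×R_lin + 0.7152×G_lin + 0.0722×B_lin
Color 1 (224,208,170):
  R=224: 224/255≈0.8784 > 0.04045 → ((0.8784+0.055)/1.055)^2.4 ≈ 0.74540
  G=208: 208/255≈0.8157 > 0.04045 → ((0.8157+0.055)/1.055)^2.4 ≈ 0.63076
  B=170: 170/255≈0.6667 > 0.04045 → ((0.6667+0.055)/1.055)^2.4 ≈ 0.40198
  L1 = 0.2126×0.74540 + 0.7152×0.63076 + 0.0722×0.40198 ≈ 0.63861
Color 2 (163,130,24):
  R=163: 163/255≈0.6392 > 0.04045 → ((0.6392+0.055)/1.055)^2.4 ≈ 0.36625
  G=130: 130/255≈0.5098 > 0.04045 → ((0.5098+0.055)/1.055)^2.4 ≈ 0.22323
  B=24: 24/255≈0.0941 > 0.04045 → ((0.0941+0.055)/1.055)^2.4 ≈ 0.00913
  L2 = 0.2126×0.36625 + 0.7152×0.22323 + 0.0722×0.00913 ≈ 0.23818
Lighter = 0.63861, Darker = 0.23818
Ratio = (L_lighter + 0.05) / (L_darker + 0.05)
Ratio = (0.63861 + 0.05) / (0.23818 + 0.05) = 0.68861 / 0.28818 ≈ 2.3895
Ratio ≈ 2.39:1


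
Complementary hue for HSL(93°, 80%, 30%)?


Complement = opposite side of color wheel = hue + 180°
H' = (93 + 180) mod 360 = 273°
S and L unchanged.
= HSL(273°, 80%, 30%)


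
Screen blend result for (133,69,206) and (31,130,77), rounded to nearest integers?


Screen: C = 255 - (255-A)×(255-B)/255, rounded to nearest integer
R: 255 - (255-133)×(255-31)/255 = 255 - 27328/255 ≈ 255 - 107.169 = 147.831 → 148
G: 255 - (255-69)×(255-130)/255 = 255 - 23250/255 ≈ 255 - 91.176 = 163.824 → 164
B: 255 - (255-206)×(255-77)/255 = 255 - 8722/255 ≈ 255 - 34.204 = 220.796 → 221
= RGB(148, 164, 221)


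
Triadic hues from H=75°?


Triadic: equally spaced at 120° intervals
H1 = 75°
H2 = (75 + 120) mod 360 = 195°
H3 = (75 + 240) mod 360 = 315°
Triadic = 75°, 195°, 315°


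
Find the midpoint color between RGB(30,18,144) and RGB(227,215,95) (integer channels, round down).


Midpoint: each channel = ⌊(C₁+C₂)/2⌋
R: ⌊(30+227)/2⌋ = 128
G: ⌊(18+215)/2⌋ = 116
B: ⌊(144+95)/2⌋ = 119
= RGB(128, 116, 119)


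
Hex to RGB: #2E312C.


2E → 46 (R)
31 → 49 (G)
2C → 44 (B)
= RGB(46, 49, 44)


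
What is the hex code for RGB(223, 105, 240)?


R = 223 → DF (hex)
G = 105 → 69 (hex)
B = 240 → F0 (hex)
Hex = #DF69F0


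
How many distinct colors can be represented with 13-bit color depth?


Colors = 2^bits = 2^13
= 8,192 colors


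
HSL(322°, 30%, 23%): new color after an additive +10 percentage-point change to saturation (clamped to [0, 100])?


Original S = 30%
Adjustment = +10 percentage points
New S = 30 + (10) = 40
Clamp to [0, 100] → 40
= HSL(322°, 40%, 23%)


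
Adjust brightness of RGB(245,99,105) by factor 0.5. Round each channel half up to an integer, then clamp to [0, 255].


Multiply each channel by 0.5, round half up, clamp to [0, 255]
R: 245×0.5 = 122.5 → round → 123
G: 99×0.5 = 49.5 → round → 50
B: 105×0.5 = 52.5 → round → 53
= RGB(123, 50, 53)


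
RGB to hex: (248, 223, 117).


R = 248 → F8 (hex)
G = 223 → DF (hex)
B = 117 → 75 (hex)
Hex = #F8DF75


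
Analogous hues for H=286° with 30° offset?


Base hue: 286°
Left analog: (286 - 30) mod 360 = 256°
Right analog: (286 + 30) mod 360 = 316°
Analogous hues = 256° and 316°


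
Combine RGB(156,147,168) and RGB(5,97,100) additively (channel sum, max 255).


Additive: each channel = min(255, C₁+C₂)
R: 156+5 = 161 → 161
G: 147+97 = 244 → 244
B: 168+100 = 268 → 255
= RGB(161, 244, 255)


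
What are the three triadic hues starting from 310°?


Triadic: equally spaced at 120° intervals
H1 = 310°
H2 = (310 + 120) mod 360 = 70°
H3 = (310 + 240) mod 360 = 190°
Triadic = 310°, 70°, 190°


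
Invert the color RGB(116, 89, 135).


Invert: (255-R, 255-G, 255-B)
R: 255-116 = 139
G: 255-89 = 166
B: 255-135 = 120
= RGB(139, 166, 120)


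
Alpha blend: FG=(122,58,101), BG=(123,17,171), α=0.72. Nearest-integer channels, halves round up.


C = α×F + (1-α)×B, with 1-α = 0.28
R: 0.72×122 + 0.28×123 = 87.84 + 34.44 = 122.28 → 122
G: 0.72×58 + 0.28×17 = 41.76 + 4.76 = 46.52 → 47
B: 0.72×101 + 0.28×171 = 72.72 + 47.88 = 120.60 → 121
= RGB(122, 47, 121)


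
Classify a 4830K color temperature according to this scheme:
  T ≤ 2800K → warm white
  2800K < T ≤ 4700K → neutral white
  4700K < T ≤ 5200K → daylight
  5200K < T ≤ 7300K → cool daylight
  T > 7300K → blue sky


Temperature: 4830K
4700K < 4830K ≤ 5200K → daylight
Classification: daylight


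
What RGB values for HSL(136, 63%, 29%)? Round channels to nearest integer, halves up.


H=136°, S=0.63, L=0.29
C = (1-|2L-1|)×S = (1-|-0.42|)×0.63 = 0.3654
H' = H/60 = 136/60 ≈ 2.2667; X = C×(1-|H' mod 2 - 1|) = 0.09744
m = L - C/2 = 0.29 - 0.1827 = 0.1073
Sector ⌊H'⌋ = 2 → (R',G',B') = (0.0, 0.3654, 0.09744)
RGB = ((R'+m)×255, (G'+m)×255, (B'+m)×255) = (27.3615, 120.5385, 52.2087)
Round half up → RGB(27, 121, 52)


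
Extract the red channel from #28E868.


Color: #28E868
R = 28 = 40
G = E8 = 232
B = 68 = 104
Red = 40


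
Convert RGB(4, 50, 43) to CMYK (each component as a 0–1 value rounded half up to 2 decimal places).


R'=4/255≈0.0157, G'=50/255≈0.1961, B'=43/255≈0.1686
K = 1 - max(R',G',B') = 1 - 50/255 = 205/255 = 0.80392… → 0.80
(1-R'-K)/(1-K) simplifies to (max-R)/max with max = 50:
C = (50-4)/50 = 46/50 = 0.92 → 0.92
M = (50-50)/50 = 0/50 = 0 → 0.00
Y = (50-43)/50 = 7/50 = 0.14 → 0.14
= CMYK(0.92, 0.00, 0.14, 0.80)


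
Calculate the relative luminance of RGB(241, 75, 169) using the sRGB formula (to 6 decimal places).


Linearize each channel (sRGB transfer function): c = v/255; c_lin = c/12.92 if c ≤ 0.04045, else ((c+0.055)/1.055)^2.4
  R: 241/255 ≈ 0.945098 > 0.04045 → ((0.945098+0.055)/1.055)^2.4 ≈ 0.879622
  G: 75/255 ≈ 0.294118 > 0.04045 → ((0.294118+0.055)/1.055)^2.4 ≈ 0.070360
  B: 169/255 ≈ 0.662745 > 0.04045 → ((0.662745+0.055)/1.055)^2.4 ≈ 0.396755
R_lin = 0.879622, G_lin = 0.070360, B_lin = 0.396755
L = 0.2126×R + 0.7152×G + 0.0722×B
L = 0.2126×0.879622 + 0.7152×0.070360 + 0.0722×0.396755
L ≈ 0.265975


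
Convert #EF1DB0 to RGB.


EF → 239 (R)
1D → 29 (G)
B0 → 176 (B)
= RGB(239, 29, 176)


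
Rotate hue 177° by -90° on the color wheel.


New hue = (H + rotation) mod 360
New hue = (177 -90) mod 360
= 87 mod 360
= 87°


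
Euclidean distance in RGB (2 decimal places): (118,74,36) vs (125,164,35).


d = √[(R₁-R₂)² + (G₁-G₂)² + (B₁-B₂)²]
d = √[(118-125)² + (74-164)² + (36-35)²]
d = √[49 + 8100 + 1]
d = √8150
d ≈ 90.28


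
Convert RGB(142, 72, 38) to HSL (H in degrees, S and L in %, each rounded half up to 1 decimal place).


Normalize: R'=142/255≈0.5569, G'=72/255≈0.2824, B'=38/255≈0.1490
Max=142/255, Min=38/255, Δ=Max-Min=104/255
L = (Max+Min)/2 = (142+38)/510 = 180/510 = 0.35294… → L = 35.3%
L ≤ 0.5 → S = Δ/(Max+Min) = 104/(142+38) = 104/180 = 0.57777… → S = 57.8%
(the 1/255 factors cancel in S and H, so raw channel differences can be used)
Max is R' → H = 60 × (((G-B)/Δ) mod 6) = 60 × (((72-38)/104) mod 6)
  34/104 = 0.3269…
  H = 60 × 0.3269… = 19.615…° → H = 19.6°
= HSL(19.6°, 57.8%, 35.3%)


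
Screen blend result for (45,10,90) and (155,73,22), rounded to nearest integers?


Screen: C = 255 - (255-A)×(255-B)/255, rounded to nearest integer
R: 255 - (255-45)×(255-155)/255 = 255 - 21000/255 ≈ 255 - 82.353 = 172.647 → 173
G: 255 - (255-10)×(255-73)/255 = 255 - 44590/255 ≈ 255 - 174.863 = 80.137 → 80
B: 255 - (255-90)×(255-22)/255 = 255 - 38445/255 ≈ 255 - 150.765 = 104.235 → 104
= RGB(173, 80, 104)


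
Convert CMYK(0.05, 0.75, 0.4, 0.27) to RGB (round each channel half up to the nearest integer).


R = 255 × (1-C) × (1-K) = 255 × 0.95 × 0.73 = 176.8425 → 177
G = 255 × (1-M) × (1-K) = 255 × 0.25 × 0.73 = 46.5375 → 47
B = 255 × (1-Y) × (1-K) = 255 × 0.60 × 0.73 = 111.69 → 112
= RGB(177, 47, 112)


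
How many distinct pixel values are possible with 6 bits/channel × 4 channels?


Total bits = 6 bits/channel × 4 channels = 24 bits
Distinct pixel values = 2^24
= 16,777,216 pixel values


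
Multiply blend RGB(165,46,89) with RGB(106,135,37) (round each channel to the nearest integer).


Multiply: C = A×B/255, rounded to nearest integer
R: 165×106/255 = 17490/255 ≈ 68.588 → 69
G: 46×135/255 = 6210/255 ≈ 24.353 → 24
B: 89×37/255 = 3293/255 ≈ 12.914 → 13
= RGB(69, 24, 13)


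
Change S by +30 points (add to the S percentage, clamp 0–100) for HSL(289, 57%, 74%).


Original S = 57%
Adjustment = +30 percentage points
New S = 57 + (30) = 87
Clamp to [0, 100] → 87
= HSL(289°, 87%, 74%)


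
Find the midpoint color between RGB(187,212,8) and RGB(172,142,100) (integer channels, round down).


Midpoint: each channel = ⌊(C₁+C₂)/2⌋
R: ⌊(187+172)/2⌋ = 179
G: ⌊(212+142)/2⌋ = 177
B: ⌊(8+100)/2⌋ = 54
= RGB(179, 177, 54)


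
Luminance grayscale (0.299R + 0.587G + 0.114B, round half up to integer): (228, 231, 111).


Gray = 0.299×R + 0.587×G + 0.114×B
Gray = 0.299×228 + 0.587×231 + 0.114×111
Gray = 68.172 + 135.597 + 12.654
Gray = 216.423 → round half up → 216
Gray = 216


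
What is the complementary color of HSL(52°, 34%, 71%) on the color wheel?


Complement = opposite side of color wheel = hue + 180°
H' = (52 + 180) mod 360 = 232°
S and L unchanged.
= HSL(232°, 34%, 71%)


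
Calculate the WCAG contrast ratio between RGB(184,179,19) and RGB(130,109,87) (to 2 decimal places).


Linearize each sRGB channel c=v/255: c/12.92 if c ≤ 0.04045 else ((c+0.055)/1.055)^2.4
L = 0.2126×R_lin + 0.7152×G_lin + 0.0722×B_lin
Color 1 (184,179,19):
  R=184: 184/255≈0.7216 > 0.04045 → ((0.7216+0.055)/1.055)^2.4 ≈ 0.47932
  G=179: 179/255≈0.7020 > 0.04045 → ((0.7020+0.055)/1.055)^2.4 ≈ 0.45079
  B=19: 19/255≈0.0745 > 0.04045 → ((0.0745+0.055)/1.055)^2.4 ≈ 0.00651
  L1 = 0.2126×0.47932 + 0.7152×0.45079 + 0.0722×0.00651 ≈ 0.42478
Color 2 (130,109,87):
  R=130: 130/255≈0.5098 > 0.04045 → ((0.5098+0.055)/1.055)^2.4 ≈ 0.22323
  G=109: 109/255≈0.4275 > 0.04045 → ((0.4275+0.055)/1.055)^2.4 ≈ 0.15293
  B=87: 87/255≈0.3412 > 0.04045 → ((0.3412+0.055)/1.055)^2.4 ≈ 0.09531
  L2 = 0.2126×0.22323 + 0.7152×0.15293 + 0.0722×0.09531 ≈ 0.16371
Lighter = 0.42478, Darker = 0.16371
Ratio = (L_lighter + 0.05) / (L_darker + 0.05)
Ratio = (0.42478 + 0.05) / (0.16371 + 0.05) = 0.47478 / 0.21371 ≈ 2.2216
Ratio ≈ 2.22:1


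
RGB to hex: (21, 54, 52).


R = 21 → 15 (hex)
G = 54 → 36 (hex)
B = 52 → 34 (hex)
Hex = #153634


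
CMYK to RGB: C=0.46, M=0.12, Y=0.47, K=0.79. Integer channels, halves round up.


R = 255 × (1-C) × (1-K) = 255 × 0.54 × 0.21 = 28.917 → 29
G = 255 × (1-M) × (1-K) = 255 × 0.88 × 0.21 = 47.124 → 47
B = 255 × (1-Y) × (1-K) = 255 × 0.53 × 0.21 = 28.3815 → 28
= RGB(29, 47, 28)


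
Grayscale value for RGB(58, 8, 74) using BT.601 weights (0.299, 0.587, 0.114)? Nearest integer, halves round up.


Gray = 0.299×R + 0.587×G + 0.114×B
Gray = 0.299×58 + 0.587×8 + 0.114×74
Gray = 17.342 + 4.696 + 8.436
Gray = 30.474 → round half up → 30
Gray = 30


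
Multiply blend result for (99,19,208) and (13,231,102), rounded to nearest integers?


Multiply: C = A×B/255, rounded to nearest integer
R: 99×13/255 = 1287/255 ≈ 5.047 → 5
G: 19×231/255 = 4389/255 ≈ 17.212 → 17
B: 208×102/255 = 21216/255 ≈ 83.200 → 83
= RGB(5, 17, 83)


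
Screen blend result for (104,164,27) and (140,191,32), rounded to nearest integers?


Screen: C = 255 - (255-A)×(255-B)/255, rounded to nearest integer
R: 255 - (255-104)×(255-140)/255 = 255 - 17365/255 ≈ 255 - 68.098 = 186.902 → 187
G: 255 - (255-164)×(255-191)/255 = 255 - 5824/255 ≈ 255 - 22.839 = 232.161 → 232
B: 255 - (255-27)×(255-32)/255 = 255 - 50844/255 ≈ 255 - 199.388 = 55.612 → 56
= RGB(187, 232, 56)


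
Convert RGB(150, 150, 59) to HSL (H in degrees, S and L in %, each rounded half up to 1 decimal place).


Normalize: R'=150/255≈0.5882, G'=150/255≈0.5882, B'=59/255≈0.2314
Max=150/255, Min=59/255, Δ=Max-Min=91/255
L = (Max+Min)/2 = (150+59)/510 = 209/510 = 0.40980… → L = 41.0%
L ≤ 0.5 → S = Δ/(Max+Min) = 91/(150+59) = 91/209 = 0.43540… → S = 43.5%
(the 1/255 factors cancel in S and H, so raw channel differences can be used)
Max is R' → H = 60 × (((G-B)/Δ) mod 6) = 60 × (((150-59)/91) mod 6)
  91/91 = 1
  H = 60 × 1 = 60° → H = 60.0°
= HSL(60.0°, 43.5%, 41.0%)


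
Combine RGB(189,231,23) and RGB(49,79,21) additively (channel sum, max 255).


Additive: each channel = min(255, C₁+C₂)
R: 189+49 = 238 → 238
G: 231+79 = 310 → 255
B: 23+21 = 44 → 44
= RGB(238, 255, 44)


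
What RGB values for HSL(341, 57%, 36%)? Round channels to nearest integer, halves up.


H=341°, S=0.57, L=0.36
C = (1-|2L-1|)×S = (1-|-0.28|)×0.57 = 0.4104
H' = H/60 = 341/60 ≈ 5.6833; X = C×(1-|H' mod 2 - 1|) = 0.12996
m = L - C/2 = 0.36 - 0.2052 = 0.1548
Sector ⌊H'⌋ = 5 → (R',G',B') = (0.4104, 0.0, 0.12996)
RGB = ((R'+m)×255, (G'+m)×255, (B'+m)×255) = (144.126, 39.474, 72.6138)
Round half up → RGB(144, 39, 73)


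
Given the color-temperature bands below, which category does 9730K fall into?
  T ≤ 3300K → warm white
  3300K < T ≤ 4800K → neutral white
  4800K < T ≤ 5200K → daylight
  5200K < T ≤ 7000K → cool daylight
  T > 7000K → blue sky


Temperature: 9730K
9730K > 7000K → blue sky
Classification: blue sky


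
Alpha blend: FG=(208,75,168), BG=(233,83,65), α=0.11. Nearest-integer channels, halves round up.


C = α×F + (1-α)×B, with 1-α = 0.89
R: 0.11×208 + 0.89×233 = 22.88 + 207.37 = 230.25 → 230
G: 0.11×75 + 0.89×83 = 8.25 + 73.87 = 82.12 → 82
B: 0.11×168 + 0.89×65 = 18.48 + 57.85 = 76.33 → 76
= RGB(230, 82, 76)


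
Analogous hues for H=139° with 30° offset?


Base hue: 139°
Left analog: (139 - 30) mod 360 = 109°
Right analog: (139 + 30) mod 360 = 169°
Analogous hues = 109° and 169°


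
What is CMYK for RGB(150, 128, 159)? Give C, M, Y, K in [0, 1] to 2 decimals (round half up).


R'=150/255≈0.5882, G'=128/255≈0.5020, B'=159/255≈0.6235
K = 1 - max(R',G',B') = 1 - 159/255 = 96/255 = 0.37647… → 0.38
(1-R'-K)/(1-K) simplifies to (max-R)/max with max = 159:
C = (159-150)/159 = 9/159 = 0.05660… → 0.06
M = (159-128)/159 = 31/159 = 0.19496… → 0.19
Y = (159-159)/159 = 0/159 = 0 → 0.00
= CMYK(0.06, 0.19, 0.00, 0.38)


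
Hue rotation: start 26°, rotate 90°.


New hue = (H + rotation) mod 360
New hue = (26 + 90) mod 360
= 116 mod 360
= 116°


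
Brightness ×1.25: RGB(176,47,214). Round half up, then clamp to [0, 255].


Multiply each channel by 1.25, round half up, clamp to [0, 255]
R: 176×1.25 = 220
G: 47×1.25 = 58.75 → round → 59
B: 214×1.25 = 267.5 → round → 268 → clamp → 255
= RGB(220, 59, 255)


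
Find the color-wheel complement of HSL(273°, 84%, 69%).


Complement = opposite side of color wheel = hue + 180°
H' = (273 + 180) mod 360 = 93°
S and L unchanged.
= HSL(93°, 84%, 69%)


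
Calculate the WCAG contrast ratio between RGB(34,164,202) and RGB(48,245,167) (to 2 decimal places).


Linearize each sRGB channel c=v/255: c/12.92 if c ≤ 0.04045 else ((c+0.055)/1.055)^2.4
L = 0.2126×R_lin + 0.7152×G_lin + 0.0722×B_lin
Color 1 (34,164,202):
  R=34: 34/255≈0.1333 > 0.04045 → ((0.1333+0.055)/1.055)^2.4 ≈ 0.01600
  G=164: 164/255≈0.6431 > 0.04045 → ((0.6431+0.055)/1.055)^2.4 ≈ 0.37124
  B=202: 202/255≈0.7922 > 0.04045 → ((0.7922+0.055)/1.055)^2.4 ≈ 0.59062
  L1 = 0.2126×0.01600 + 0.7152×0.37124 + 0.0722×0.59062 ≈ 0.31155
Color 2 (48,245,167):
  R=48: 48/255≈0.1882 > 0.04045 → ((0.1882+0.055)/1.055)^2.4 ≈ 0.02956
  G=245: 245/255≈0.9608 > 0.04045 → ((0.9608+0.055)/1.055)^2.4 ≈ 0.91310
  B=167: 167/255≈0.6549 > 0.04045 → ((0.6549+0.055)/1.055)^2.4 ≈ 0.38643
  L2 = 0.2126×0.02956 + 0.7152×0.91310 + 0.0722×0.38643 ≈ 0.68723
Lighter = 0.68723, Darker = 0.31155
Ratio = (L_lighter + 0.05) / (L_darker + 0.05)
Ratio = (0.68723 + 0.05) / (0.31155 + 0.05) = 0.73723 / 0.36155 ≈ 2.0391
Ratio ≈ 2.04:1


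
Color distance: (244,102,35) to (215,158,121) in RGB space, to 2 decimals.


d = √[(R₁-R₂)² + (G₁-G₂)² + (B₁-B₂)²]
d = √[(244-215)² + (102-158)² + (35-121)²]
d = √[841 + 3136 + 7396]
d = √11373
d ≈ 106.64


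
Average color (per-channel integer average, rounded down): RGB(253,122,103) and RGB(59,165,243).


Midpoint: each channel = ⌊(C₁+C₂)/2⌋
R: ⌊(253+59)/2⌋ = 156
G: ⌊(122+165)/2⌋ = 143
B: ⌊(103+243)/2⌋ = 173
= RGB(156, 143, 173)


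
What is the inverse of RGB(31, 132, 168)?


Invert: (255-R, 255-G, 255-B)
R: 255-31 = 224
G: 255-132 = 123
B: 255-168 = 87
= RGB(224, 123, 87)


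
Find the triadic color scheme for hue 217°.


Triadic: equally spaced at 120° intervals
H1 = 217°
H2 = (217 + 120) mod 360 = 337°
H3 = (217 + 240) mod 360 = 97°
Triadic = 217°, 337°, 97°


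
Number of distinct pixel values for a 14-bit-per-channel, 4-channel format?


Total bits = 14 bits/channel × 4 channels = 56 bits
Distinct pixel values = 2^56
= 72,057,594,037,927,936 pixel values


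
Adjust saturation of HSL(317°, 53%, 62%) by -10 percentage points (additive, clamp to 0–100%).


Original S = 53%
Adjustment = -10 percentage points
New S = 53 + (-10) = 43
Clamp to [0, 100] → 43
= HSL(317°, 43%, 62%)


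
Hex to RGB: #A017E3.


A0 → 160 (R)
17 → 23 (G)
E3 → 227 (B)
= RGB(160, 23, 227)


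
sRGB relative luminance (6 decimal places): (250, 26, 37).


Linearize each channel (sRGB transfer function): c = v/255; c_lin = c/12.92 if c ≤ 0.04045, else ((c+0.055)/1.055)^2.4
  R: 250/255 ≈ 0.980392 > 0.04045 → ((0.980392+0.055)/1.055)^2.4 ≈ 0.955973
  G: 26/255 ≈ 0.101961 > 0.04045 → ((0.101961+0.055)/1.055)^2.4 ≈ 0.010330
  B: 37/255 ≈ 0.145098 > 0.04045 → ((0.145098+0.055)/1.055)^2.4 ≈ 0.018500
R_lin = 0.955973, G_lin = 0.010330, B_lin = 0.018500
L = 0.2126×R + 0.7152×G + 0.0722×B
L = 0.2126×0.955973 + 0.7152×0.010330 + 0.0722×0.018500
L ≈ 0.211964


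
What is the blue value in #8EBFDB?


Color: #8EBFDB
R = 8E = 142
G = BF = 191
B = DB = 219
Blue = 219


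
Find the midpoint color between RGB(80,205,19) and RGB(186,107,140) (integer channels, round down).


Midpoint: each channel = ⌊(C₁+C₂)/2⌋
R: ⌊(80+186)/2⌋ = 133
G: ⌊(205+107)/2⌋ = 156
B: ⌊(19+140)/2⌋ = 79
= RGB(133, 156, 79)


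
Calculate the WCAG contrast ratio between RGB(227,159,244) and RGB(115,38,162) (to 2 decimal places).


Linearize each sRGB channel c=v/255: c/12.92 if c ≤ 0.04045 else ((c+0.055)/1.055)^2.4
L = 0.2126×R_lin + 0.7152×G_lin + 0.0722×B_lin
Color 1 (227,159,244):
  R=227: 227/255≈0.8902 > 0.04045 → ((0.8902+0.055)/1.055)^2.4 ≈ 0.76815
  G=159: 159/255≈0.6235 > 0.04045 → ((0.6235+0.055)/1.055)^2.4 ≈ 0.34670
  B=244: 244/255≈0.9569 > 0.04045 → ((0.9569+0.055)/1.055)^2.4 ≈ 0.90466
  L1 = 0.2126×0.76815 + 0.7152×0.34670 + 0.0722×0.90466 ≈ 0.47659
Color 2 (115,38,162):
  R=115: 115/255≈0.4510 > 0.04045 → ((0.4510+0.055)/1.055)^2.4 ≈ 0.17144
  G=38: 38/255≈0.1490 > 0.04045 → ((0.1490+0.055)/1.055)^2.4 ≈ 0.01938
  B=162: 162/255≈0.6353 > 0.04045 → ((0.6353+0.055)/1.055)^2.4 ≈ 0.36131
  L2 = 0.2126×0.17144 + 0.7152×0.01938 + 0.0722×0.36131 ≈ 0.07640
Lighter = 0.47659, Darker = 0.07640
Ratio = (L_lighter + 0.05) / (L_darker + 0.05)
Ratio = (0.47659 + 0.05) / (0.07640 + 0.05) = 0.52659 / 0.12640 ≈ 4.1661
Ratio ≈ 4.17:1


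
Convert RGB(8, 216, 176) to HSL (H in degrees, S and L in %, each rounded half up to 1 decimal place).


Normalize: R'=8/255≈0.0314, G'=216/255≈0.8471, B'=176/255≈0.6902
Max=216/255, Min=8/255, Δ=Max-Min=208/255
L = (Max+Min)/2 = (216+8)/510 = 224/510 = 0.43921… → L = 43.9%
L ≤ 0.5 → S = Δ/(Max+Min) = 208/(216+8) = 208/224 = 0.92857… → S = 92.9%
(the 1/255 factors cancel in S and H, so raw channel differences can be used)
Max is G' → H = 60 × ((B-R)/Δ + 2) = 60 × ((176-8)/208 + 2)
  168/208 + 2 = 0.8076… + 2 = 2.8076…
  H = 60 × 2.8076… = 168.461…° → H = 168.5°
= HSL(168.5°, 92.9%, 43.9%)


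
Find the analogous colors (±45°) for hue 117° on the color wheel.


Base hue: 117°
Left analog: (117 - 45) mod 360 = 72°
Right analog: (117 + 45) mod 360 = 162°
Analogous hues = 72° and 162°


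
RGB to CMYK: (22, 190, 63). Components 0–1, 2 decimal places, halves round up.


R'=22/255≈0.0863, G'=190/255≈0.7451, B'=63/255≈0.2471
K = 1 - max(R',G',B') = 1 - 190/255 = 65/255 = 0.25490… → 0.25
(1-R'-K)/(1-K) simplifies to (max-R)/max with max = 190:
C = (190-22)/190 = 168/190 = 0.88421… → 0.88
M = (190-190)/190 = 0/190 = 0 → 0.00
Y = (190-63)/190 = 127/190 = 0.66842… → 0.67
= CMYK(0.88, 0.00, 0.67, 0.25)


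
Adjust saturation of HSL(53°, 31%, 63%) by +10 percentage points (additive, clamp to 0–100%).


Original S = 31%
Adjustment = +10 percentage points
New S = 31 + (10) = 41
Clamp to [0, 100] → 41
= HSL(53°, 41%, 63%)


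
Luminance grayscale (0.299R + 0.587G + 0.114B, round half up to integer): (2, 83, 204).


Gray = 0.299×R + 0.587×G + 0.114×B
Gray = 0.299×2 + 0.587×83 + 0.114×204
Gray = 0.598 + 48.721 + 23.256
Gray = 72.575 → round half up → 73
Gray = 73


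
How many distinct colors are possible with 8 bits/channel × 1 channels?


Total bits = 8 bits/channel × 1 channels = 8 bits
Distinct colors = 2^8
= 256 colors


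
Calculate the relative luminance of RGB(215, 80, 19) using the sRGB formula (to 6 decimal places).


Linearize each channel (sRGB transfer function): c = v/255; c_lin = c/12.92 if c ≤ 0.04045, else ((c+0.055)/1.055)^2.4
  R: 215/255 ≈ 0.843137 > 0.04045 → ((0.843137+0.055)/1.055)^2.4 ≈ 0.679542
  G: 80/255 ≈ 0.313725 > 0.04045 → ((0.313725+0.055)/1.055)^2.4 ≈ 0.080220
  B: 19/255 ≈ 0.074510 > 0.04045 → ((0.074510+0.055)/1.055)^2.4 ≈ 0.006512
R_lin = 0.679542, G_lin = 0.080220, B_lin = 0.006512
L = 0.2126×R + 0.7152×G + 0.0722×B
L = 0.2126×0.679542 + 0.7152×0.080220 + 0.0722×0.006512
L ≈ 0.202314


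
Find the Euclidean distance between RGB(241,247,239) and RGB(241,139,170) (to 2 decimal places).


d = √[(R₁-R₂)² + (G₁-G₂)² + (B₁-B₂)²]
d = √[(241-241)² + (247-139)² + (239-170)²]
d = √[0 + 11664 + 4761]
d = √16425
d ≈ 128.16


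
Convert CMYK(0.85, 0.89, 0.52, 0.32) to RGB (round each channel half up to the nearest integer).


R = 255 × (1-C) × (1-K) = 255 × 0.15 × 0.68 = 26.01 → 26
G = 255 × (1-M) × (1-K) = 255 × 0.11 × 0.68 = 19.074 → 19
B = 255 × (1-Y) × (1-K) = 255 × 0.48 × 0.68 = 83.232 → 83
= RGB(26, 19, 83)


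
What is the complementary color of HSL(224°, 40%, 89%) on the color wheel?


Complement = opposite side of color wheel = hue + 180°
H' = (224 + 180) mod 360 = 44°
S and L unchanged.
= HSL(44°, 40%, 89%)


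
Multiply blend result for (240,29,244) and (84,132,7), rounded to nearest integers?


Multiply: C = A×B/255, rounded to nearest integer
R: 240×84/255 = 20160/255 ≈ 79.059 → 79
G: 29×132/255 = 3828/255 ≈ 15.012 → 15
B: 244×7/255 = 1708/255 ≈ 6.698 → 7
= RGB(79, 15, 7)


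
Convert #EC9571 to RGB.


EC → 236 (R)
95 → 149 (G)
71 → 113 (B)
= RGB(236, 149, 113)


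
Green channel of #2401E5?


Color: #2401E5
R = 24 = 36
G = 01 = 1
B = E5 = 229
Green = 1


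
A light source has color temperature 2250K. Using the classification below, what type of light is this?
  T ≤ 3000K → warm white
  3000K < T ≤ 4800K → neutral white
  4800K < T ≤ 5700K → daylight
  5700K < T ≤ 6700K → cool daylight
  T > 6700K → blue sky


Temperature: 2250K
2250K ≤ 3000K → warm white
Classification: warm white


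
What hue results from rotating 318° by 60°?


New hue = (H + rotation) mod 360
New hue = (318 + 60) mod 360
= 378 mod 360
= 18°


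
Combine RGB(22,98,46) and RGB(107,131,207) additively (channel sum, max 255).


Additive: each channel = min(255, C₁+C₂)
R: 22+107 = 129 → 129
G: 98+131 = 229 → 229
B: 46+207 = 253 → 253
= RGB(129, 229, 253)


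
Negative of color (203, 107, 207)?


Invert: (255-R, 255-G, 255-B)
R: 255-203 = 52
G: 255-107 = 148
B: 255-207 = 48
= RGB(52, 148, 48)


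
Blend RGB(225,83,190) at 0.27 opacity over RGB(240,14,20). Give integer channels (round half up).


C = α×F + (1-α)×B, with 1-α = 0.73
R: 0.27×225 + 0.73×240 = 60.75 + 175.20 = 235.95 → 236
G: 0.27×83 + 0.73×14 = 22.41 + 10.22 = 32.63 → 33
B: 0.27×190 + 0.73×20 = 51.30 + 14.60 = 65.90 → 66
= RGB(236, 33, 66)


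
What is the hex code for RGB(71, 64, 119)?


R = 71 → 47 (hex)
G = 64 → 40 (hex)
B = 119 → 77 (hex)
Hex = #474077


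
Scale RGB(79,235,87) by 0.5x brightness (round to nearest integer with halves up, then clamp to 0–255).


Multiply each channel by 0.5, round half up, clamp to [0, 255]
R: 79×0.5 = 39.5 → round → 40
G: 235×0.5 = 117.5 → round → 118
B: 87×0.5 = 43.5 → round → 44
= RGB(40, 118, 44)


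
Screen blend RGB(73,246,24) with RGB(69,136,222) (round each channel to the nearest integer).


Screen: C = 255 - (255-A)×(255-B)/255, rounded to nearest integer
R: 255 - (255-73)×(255-69)/255 = 255 - 33852/255 ≈ 255 - 132.753 = 122.247 → 122
G: 255 - (255-246)×(255-136)/255 = 255 - 1071/255 ≈ 255 - 4.200 = 250.800 → 251
B: 255 - (255-24)×(255-222)/255 = 255 - 7623/255 ≈ 255 - 29.894 = 225.106 → 225
= RGB(122, 251, 225)


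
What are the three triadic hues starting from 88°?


Triadic: equally spaced at 120° intervals
H1 = 88°
H2 = (88 + 120) mod 360 = 208°
H3 = (88 + 240) mod 360 = 328°
Triadic = 88°, 208°, 328°


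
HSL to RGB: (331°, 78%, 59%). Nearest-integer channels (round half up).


H=331°, S=0.78, L=0.59
C = (1-|2L-1|)×S = (1-|0.18|)×0.78 = 0.6396
H' = H/60 = 331/60 ≈ 5.5167; X = C×(1-|H' mod 2 - 1|) = 0.30914
m = L - C/2 = 0.59 - 0.3198 = 0.2702
Sector ⌊H'⌋ = 5 → (R',G',B') = (0.6396, 0.0, 0.30914)
RGB = ((R'+m)×255, (G'+m)×255, (B'+m)×255) = (231.999, 68.901, 147.7317)
Round half up → RGB(232, 69, 148)


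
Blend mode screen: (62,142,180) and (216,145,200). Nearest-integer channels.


Screen: C = 255 - (255-A)×(255-B)/255, rounded to nearest integer
R: 255 - (255-62)×(255-216)/255 = 255 - 7527/255 ≈ 255 - 29.518 = 225.482 → 225
G: 255 - (255-142)×(255-145)/255 = 255 - 12430/255 ≈ 255 - 48.745 = 206.255 → 206
B: 255 - (255-180)×(255-200)/255 = 255 - 4125/255 ≈ 255 - 16.176 = 238.824 → 239
= RGB(225, 206, 239)


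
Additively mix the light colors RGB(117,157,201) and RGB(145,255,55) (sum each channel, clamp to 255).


Additive: each channel = min(255, C₁+C₂)
R: 117+145 = 262 → 255
G: 157+255 = 412 → 255
B: 201+55 = 256 → 255
= RGB(255, 255, 255)


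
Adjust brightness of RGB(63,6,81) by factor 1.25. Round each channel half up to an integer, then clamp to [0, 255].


Multiply each channel by 1.25, round half up, clamp to [0, 255]
R: 63×1.25 = 78.75 → round → 79
G: 6×1.25 = 7.5 → round → 8
B: 81×1.25 = 101.25 → round → 101
= RGB(79, 8, 101)


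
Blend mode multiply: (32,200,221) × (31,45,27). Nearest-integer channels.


Multiply: C = A×B/255, rounded to nearest integer
R: 32×31/255 = 992/255 ≈ 3.890 → 4
G: 200×45/255 = 9000/255 ≈ 35.294 → 35
B: 221×27/255 = 5967/255 ≈ 23.400 → 23
= RGB(4, 35, 23)


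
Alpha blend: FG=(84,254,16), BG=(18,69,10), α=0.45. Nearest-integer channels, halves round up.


C = α×F + (1-α)×B, with 1-α = 0.55
R: 0.45×84 + 0.55×18 = 37.80 + 9.90 = 47.70 → 48
G: 0.45×254 + 0.55×69 = 114.30 + 37.95 = 152.25 → 152
B: 0.45×16 + 0.55×10 = 7.20 + 5.50 = 12.70 → 13
= RGB(48, 152, 13)


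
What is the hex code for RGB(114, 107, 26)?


R = 114 → 72 (hex)
G = 107 → 6B (hex)
B = 26 → 1A (hex)
Hex = #726B1A


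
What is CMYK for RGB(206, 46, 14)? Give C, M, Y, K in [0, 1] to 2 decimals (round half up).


R'=206/255≈0.8078, G'=46/255≈0.1804, B'=14/255≈0.0549
K = 1 - max(R',G',B') = 1 - 206/255 = 49/255 = 0.19215… → 0.19
(1-R'-K)/(1-K) simplifies to (max-R)/max with max = 206:
C = (206-206)/206 = 0/206 = 0 → 0.00
M = (206-46)/206 = 160/206 = 0.77669… → 0.78
Y = (206-14)/206 = 192/206 = 0.93203… → 0.93
= CMYK(0.00, 0.78, 0.93, 0.19)


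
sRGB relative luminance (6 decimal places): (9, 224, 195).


Linearize each channel (sRGB transfer function): c = v/255; c_lin = c/12.92 if c ≤ 0.04045, else ((c+0.055)/1.055)^2.4
  R: 9/255 ≈ 0.035294 ≤ 0.04045 → 0.035294/12.92 ≈ 0.002732
  G: 224/255 ≈ 0.878431 > 0.04045 → ((0.878431+0.055)/1.055)^2.4 ≈ 0.745404
  B: 195/255 ≈ 0.764706 > 0.04045 → ((0.764706+0.055)/1.055)^2.4 ≈ 0.545724
R_lin = 0.002732, G_lin = 0.745404, B_lin = 0.545724
L = 0.2126×R + 0.7152×G + 0.0722×B
L = 0.2126×0.002732 + 0.7152×0.745404 + 0.0722×0.545724
L ≈ 0.573095


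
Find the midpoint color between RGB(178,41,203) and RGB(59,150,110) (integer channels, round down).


Midpoint: each channel = ⌊(C₁+C₂)/2⌋
R: ⌊(178+59)/2⌋ = 118
G: ⌊(41+150)/2⌋ = 95
B: ⌊(203+110)/2⌋ = 156
= RGB(118, 95, 156)


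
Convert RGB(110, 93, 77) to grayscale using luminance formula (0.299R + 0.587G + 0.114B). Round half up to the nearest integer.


Gray = 0.299×R + 0.587×G + 0.114×B
Gray = 0.299×110 + 0.587×93 + 0.114×77
Gray = 32.890 + 54.591 + 8.778
Gray = 96.259 → round half up → 96
Gray = 96


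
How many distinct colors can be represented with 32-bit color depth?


Colors = 2^bits = 2^32
= 4,294,967,296 colors


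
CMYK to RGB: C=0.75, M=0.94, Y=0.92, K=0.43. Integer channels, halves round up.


R = 255 × (1-C) × (1-K) = 255 × 0.25 × 0.57 = 36.3375 → 36
G = 255 × (1-M) × (1-K) = 255 × 0.06 × 0.57 = 8.721 → 9
B = 255 × (1-Y) × (1-K) = 255 × 0.08 × 0.57 = 11.628 → 12
= RGB(36, 9, 12)


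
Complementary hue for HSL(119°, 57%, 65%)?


Complement = opposite side of color wheel = hue + 180°
H' = (119 + 180) mod 360 = 299°
S and L unchanged.
= HSL(299°, 57%, 65%)


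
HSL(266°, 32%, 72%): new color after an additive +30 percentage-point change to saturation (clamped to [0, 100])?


Original S = 32%
Adjustment = +30 percentage points
New S = 32 + (30) = 62
Clamp to [0, 100] → 62
= HSL(266°, 62%, 72%)


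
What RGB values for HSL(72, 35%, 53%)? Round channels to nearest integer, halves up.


H=72°, S=0.35, L=0.53
C = (1-|2L-1|)×S = (1-|0.06|)×0.35 = 0.329
H' = H/60 = 72/60 ≈ 1.2000; X = C×(1-|H' mod 2 - 1|) = 0.2632
m = L - C/2 = 0.53 - 0.1645 = 0.3655
Sector ⌊H'⌋ = 1 → (R',G',B') = (0.2632, 0.329, 0.0)
RGB = ((R'+m)×255, (G'+m)×255, (B'+m)×255) = (160.3185, 177.0975, 93.2025)
Round half up → RGB(160, 177, 93)


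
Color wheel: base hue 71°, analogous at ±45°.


Base hue: 71°
Left analog: (71 - 45) mod 360 = 26°
Right analog: (71 + 45) mod 360 = 116°
Analogous hues = 26° and 116°


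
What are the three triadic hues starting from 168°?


Triadic: equally spaced at 120° intervals
H1 = 168°
H2 = (168 + 120) mod 360 = 288°
H3 = (168 + 240) mod 360 = 48°
Triadic = 168°, 288°, 48°


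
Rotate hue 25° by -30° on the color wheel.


New hue = (H + rotation) mod 360
New hue = (25 -30) mod 360
= -5 mod 360
= 355°


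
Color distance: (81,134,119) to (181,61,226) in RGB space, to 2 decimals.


d = √[(R₁-R₂)² + (G₁-G₂)² + (B₁-B₂)²]
d = √[(81-181)² + (134-61)² + (119-226)²]
d = √[10000 + 5329 + 11449]
d = √26778
d ≈ 163.64


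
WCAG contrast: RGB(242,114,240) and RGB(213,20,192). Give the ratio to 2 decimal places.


Linearize each sRGB channel c=v/255: c/12.92 if c ≤ 0.04045 else ((c+0.055)/1.055)^2.4
L = 0.2126×R_lin + 0.7152×G_lin + 0.0722×B_lin
Color 1 (242,114,240):
  R=242: 242/255≈0.9490 > 0.04045 → ((0.9490+0.055)/1.055)^2.4 ≈ 0.88792
  G=114: 114/255≈0.4471 > 0.04045 → ((0.4471+0.055)/1.055)^2.4 ≈ 0.16827
  B=240: 240/255≈0.9412 > 0.04045 → ((0.9412+0.055)/1.055)^2.4 ≈ 0.87137
  L1 = 0.2126×0.88792 + 0.7152×0.16827 + 0.0722×0.87137 ≈ 0.37203
Color 2 (213,20,192):
  R=213: 213/255≈0.8353 > 0.04045 → ((0.8353+0.055)/1.055)^2.4 ≈ 0.66539
  G=20: 20/255≈0.0784 > 0.04045 → ((0.0784+0.055)/1.055)^2.4 ≈ 0.00700
  B=192: 192/255≈0.7529 > 0.04045 → ((0.7529+0.055)/1.055)^2.4 ≈ 0.52712
  L2 = 0.2126×0.66539 + 0.7152×0.00700 + 0.0722×0.52712 ≈ 0.18452
Lighter = 0.37203, Darker = 0.18452
Ratio = (L_lighter + 0.05) / (L_darker + 0.05)
Ratio = (0.37203 + 0.05) / (0.18452 + 0.05) = 0.42203 / 0.23452 ≈ 1.7995
Ratio ≈ 1.80:1


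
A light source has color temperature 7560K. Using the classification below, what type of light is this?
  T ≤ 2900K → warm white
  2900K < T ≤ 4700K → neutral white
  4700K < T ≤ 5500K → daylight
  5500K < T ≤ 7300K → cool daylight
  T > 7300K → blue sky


Temperature: 7560K
7560K > 7300K → blue sky
Classification: blue sky


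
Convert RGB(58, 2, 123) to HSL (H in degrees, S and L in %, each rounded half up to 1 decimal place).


Normalize: R'=58/255≈0.2275, G'=2/255≈0.0078, B'=123/255≈0.4824
Max=123/255, Min=2/255, Δ=Max-Min=121/255
L = (Max+Min)/2 = (123+2)/510 = 125/510 = 0.24509… → L = 24.5%
L ≤ 0.5 → S = Δ/(Max+Min) = 121/(123+2) = 121/125 = 0.968 → S = 96.8%
(the 1/255 factors cancel in S and H, so raw channel differences can be used)
Max is B' → H = 60 × ((R-G)/Δ + 4) = 60 × ((58-2)/121 + 4)
  56/121 + 4 = 0.4628… + 4 = 4.4628…
  H = 60 × 4.4628… = 267.768…° → H = 267.8°
= HSL(267.8°, 96.8%, 24.5%)


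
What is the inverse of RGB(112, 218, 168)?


Invert: (255-R, 255-G, 255-B)
R: 255-112 = 143
G: 255-218 = 37
B: 255-168 = 87
= RGB(143, 37, 87)


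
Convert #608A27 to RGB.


60 → 96 (R)
8A → 138 (G)
27 → 39 (B)
= RGB(96, 138, 39)


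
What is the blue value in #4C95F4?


Color: #4C95F4
R = 4C = 76
G = 95 = 149
B = F4 = 244
Blue = 244


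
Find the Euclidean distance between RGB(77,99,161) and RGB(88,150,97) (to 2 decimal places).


d = √[(R₁-R₂)² + (G₁-G₂)² + (B₁-B₂)²]
d = √[(77-88)² + (99-150)² + (161-97)²]
d = √[121 + 2601 + 4096]
d = √6818
d ≈ 82.57


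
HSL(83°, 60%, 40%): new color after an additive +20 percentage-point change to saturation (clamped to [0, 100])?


Original S = 60%
Adjustment = +20 percentage points
New S = 60 + (20) = 80
Clamp to [0, 100] → 80
= HSL(83°, 80%, 40%)


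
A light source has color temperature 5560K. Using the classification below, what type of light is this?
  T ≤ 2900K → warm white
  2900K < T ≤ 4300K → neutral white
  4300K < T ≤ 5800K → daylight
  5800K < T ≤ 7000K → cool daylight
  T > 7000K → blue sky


Temperature: 5560K
4300K < 5560K ≤ 5800K → daylight
Classification: daylight


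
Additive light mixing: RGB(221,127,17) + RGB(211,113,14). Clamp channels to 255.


Additive: each channel = min(255, C₁+C₂)
R: 221+211 = 432 → 255
G: 127+113 = 240 → 240
B: 17+14 = 31 → 31
= RGB(255, 240, 31)


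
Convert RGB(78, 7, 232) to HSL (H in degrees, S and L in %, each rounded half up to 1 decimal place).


Normalize: R'=78/255≈0.3059, G'=7/255≈0.0275, B'=232/255≈0.9098
Max=232/255, Min=7/255, Δ=Max-Min=225/255
L = (Max+Min)/2 = (232+7)/510 = 239/510 = 0.46862… → L = 46.9%
L ≤ 0.5 → S = Δ/(Max+Min) = 225/(232+7) = 225/239 = 0.94142… → S = 94.1%
(the 1/255 factors cancel in S and H, so raw channel differences can be used)
Max is B' → H = 60 × ((R-G)/Δ + 4) = 60 × ((78-7)/225 + 4)
  71/225 + 4 = 0.3155… + 4 = 4.3155…
  H = 60 × 4.3155… = 258.933…° → H = 258.9°
= HSL(258.9°, 94.1%, 46.9%)


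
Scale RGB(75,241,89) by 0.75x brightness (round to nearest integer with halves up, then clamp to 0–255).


Multiply each channel by 0.75, round half up, clamp to [0, 255]
R: 75×0.75 = 56.25 → round → 56
G: 241×0.75 = 180.75 → round → 181
B: 89×0.75 = 66.75 → round → 67
= RGB(56, 181, 67)


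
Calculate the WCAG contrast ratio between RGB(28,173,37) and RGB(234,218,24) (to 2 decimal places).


Linearize each sRGB channel c=v/255: c/12.92 if c ≤ 0.04045 else ((c+0.055)/1.055)^2.4
L = 0.2126×R_lin + 0.7152×G_lin + 0.0722×B_lin
Color 1 (28,173,37):
  R=28: 28/255≈0.1098 > 0.04045 → ((0.1098+0.055)/1.055)^2.4 ≈ 0.01161
  G=173: 173/255≈0.6784 > 0.04045 → ((0.6784+0.055)/1.055)^2.4 ≈ 0.41789
  B=37: 37/255≈0.1451 > 0.04045 → ((0.1451+0.055)/1.055)^2.4 ≈ 0.01850
  L1 = 0.2126×0.01161 + 0.7152×0.41789 + 0.0722×0.01850 ≈ 0.30268
Color 2 (234,218,24):
  R=234: 234/255≈0.9176 > 0.04045 → ((0.9176+0.055)/1.055)^2.4 ≈ 0.82279
  G=218: 218/255≈0.8549 > 0.04045 → ((0.8549+0.055)/1.055)^2.4 ≈ 0.70110
  B=24: 24/255≈0.0941 > 0.04045 → ((0.0941+0.055)/1.055)^2.4 ≈ 0.00913
  L2 = 0.2126×0.82279 + 0.7152×0.70110 + 0.0722×0.00913 ≈ 0.67701
Lighter = 0.67701, Darker = 0.30268
Ratio = (L_lighter + 0.05) / (L_darker + 0.05)
Ratio = (0.67701 + 0.05) / (0.30268 + 0.05) = 0.72701 / 0.35268 ≈ 2.0614
Ratio ≈ 2.06:1


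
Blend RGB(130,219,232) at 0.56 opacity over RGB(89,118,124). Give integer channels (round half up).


C = α×F + (1-α)×B, with 1-α = 0.44
R: 0.56×130 + 0.44×89 = 72.80 + 39.16 = 111.96 → 112
G: 0.56×219 + 0.44×118 = 122.64 + 51.92 = 174.56 → 175
B: 0.56×232 + 0.44×124 = 129.92 + 54.56 = 184.48 → 184
= RGB(112, 175, 184)


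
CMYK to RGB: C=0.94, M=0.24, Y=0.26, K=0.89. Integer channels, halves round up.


R = 255 × (1-C) × (1-K) = 255 × 0.06 × 0.11 = 1.683 → 2
G = 255 × (1-M) × (1-K) = 255 × 0.76 × 0.11 = 21.318 → 21
B = 255 × (1-Y) × (1-K) = 255 × 0.74 × 0.11 = 20.757 → 21
= RGB(2, 21, 21)


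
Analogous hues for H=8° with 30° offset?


Base hue: 8°
Left analog: (8 - 30) mod 360 = 338°
Right analog: (8 + 30) mod 360 = 38°
Analogous hues = 338° and 38°


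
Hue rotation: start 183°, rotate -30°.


New hue = (H + rotation) mod 360
New hue = (183 -30) mod 360
= 153 mod 360
= 153°


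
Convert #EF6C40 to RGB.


EF → 239 (R)
6C → 108 (G)
40 → 64 (B)
= RGB(239, 108, 64)


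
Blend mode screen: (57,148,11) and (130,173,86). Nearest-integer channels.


Screen: C = 255 - (255-A)×(255-B)/255, rounded to nearest integer
R: 255 - (255-57)×(255-130)/255 = 255 - 24750/255 ≈ 255 - 97.059 = 157.941 → 158
G: 255 - (255-148)×(255-173)/255 = 255 - 8774/255 ≈ 255 - 34.408 = 220.592 → 221
B: 255 - (255-11)×(255-86)/255 = 255 - 41236/255 ≈ 255 - 161.710 = 93.290 → 93
= RGB(158, 221, 93)


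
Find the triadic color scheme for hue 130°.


Triadic: equally spaced at 120° intervals
H1 = 130°
H2 = (130 + 120) mod 360 = 250°
H3 = (130 + 240) mod 360 = 10°
Triadic = 130°, 250°, 10°


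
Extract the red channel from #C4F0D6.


Color: #C4F0D6
R = C4 = 196
G = F0 = 240
B = D6 = 214
Red = 196


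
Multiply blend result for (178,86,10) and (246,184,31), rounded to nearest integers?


Multiply: C = A×B/255, rounded to nearest integer
R: 178×246/255 = 43788/255 ≈ 171.718 → 172
G: 86×184/255 = 15824/255 ≈ 62.055 → 62
B: 10×31/255 = 310/255 ≈ 1.216 → 1
= RGB(172, 62, 1)


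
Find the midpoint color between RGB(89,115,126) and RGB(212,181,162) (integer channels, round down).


Midpoint: each channel = ⌊(C₁+C₂)/2⌋
R: ⌊(89+212)/2⌋ = 150
G: ⌊(115+181)/2⌋ = 148
B: ⌊(126+162)/2⌋ = 144
= RGB(150, 148, 144)


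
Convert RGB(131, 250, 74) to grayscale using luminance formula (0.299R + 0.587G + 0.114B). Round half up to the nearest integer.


Gray = 0.299×R + 0.587×G + 0.114×B
Gray = 0.299×131 + 0.587×250 + 0.114×74
Gray = 39.169 + 146.750 + 8.436
Gray = 194.355 → round half up → 194
Gray = 194
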